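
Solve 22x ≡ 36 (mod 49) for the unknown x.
x ≡ 15 (mod 49)

gcd(22, 49) = 1, which divides 36, so solutions exist.
Find 22^(-1) mod 49 by the extended Euclidean algorithm:
49 = 2 × 22 + 5  ⟹  5 = (1)·49 + (-2)·22
22 = 4 × 5 + 2  ⟹  2 = (-4)·49 + (9)·22
5 = 2 × 2 + 1  ⟹  1 = (9)·49 + (-20)·22
So (-20)·22 ≡ 1 (mod 49), i.e. 22^(-1) ≡ -20 ≡ 29 (mod 49).
x ≡ 29 × 36 = 1044 ≡ 15 (mod 49).
Check: 22 × 15 = 330 ≡ 36 (mod 49).
Unique solution: x ≡ 15 (mod 49)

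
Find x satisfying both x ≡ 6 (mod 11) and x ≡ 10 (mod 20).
50

Using Chinese Remainder Theorem:
M = 11 × 20 = 220
M1 = 20, M2 = 11
y1 = 20^(-1) mod 11 = 5
y2 = 11^(-1) mod 20 = 11
x = (6×20×5 + 10×11×11) mod 220 = 50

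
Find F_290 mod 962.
289

Matrix identity: Q^n = [[F_(n+1), F_n], [F_n, F_(n-1)]] with Q = [[1,1],[1,0]].
n = 290 = 100100010₂. Square-and-multiply, entries mod 962:
Q^1 = [[1,1],[1,0]]
Q^2 = (Q^1)² = [[2,1],[1,1]]
Q^4 = (Q^2)² = [[5,3],[3,2]]
Q^9 = (Q^4)²·Q = [[55,34],[34,21]]
Q^18 = (Q^9)² = [[333,660],[660,635]]
Q^36 = (Q^18)² = [[73,112],[112,923]]
Q^72 = (Q^36)² = [[557,922],[922,597]]
Q^145 = (Q^72)²·Q = [[177,161],[161,16]]
Q^290 = (Q^145)² = [[492,289],[289,203]]
F_290 mod 962 = Q^290[0][1] = 289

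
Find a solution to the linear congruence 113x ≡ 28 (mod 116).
x ≡ 68 (mod 116)

gcd(113, 116) = 1, which divides 28, so solutions exist.
Find 113^(-1) mod 116 by the extended Euclidean algorithm:
116 = 1 × 113 + 3  ⟹  3 = (1)·116 + (-1)·113
113 = 37 × 3 + 2  ⟹  2 = (-37)·116 + (38)·113
3 = 1 × 2 + 1  ⟹  1 = (38)·116 + (-39)·113
So (-39)·113 ≡ 1 (mod 116), i.e. 113^(-1) ≡ -39 ≡ 77 (mod 116).
x ≡ 77 × 28 = 2156 ≡ 68 (mod 116).
Check: 113 × 68 = 7684 ≡ 28 (mod 116).
Unique solution: x ≡ 68 (mod 116)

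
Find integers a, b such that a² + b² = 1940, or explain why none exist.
2² + 44² (a=2, b=44)

Factorization: 1940 = 2^2 × 5 × 97
By Fermat: n is sum of two squares iff every prime p ≡ 3 (mod 4) appears to even power.
All primes ≡ 3 (mod 4) appear to even power.
Search a = 0, 1, 2, … for 1940 - a² a perfect square: first hit at a = 2: 1940 - 4 = 1936 = 44².
1940 = 2² + 44² = 4 + 1936 ✓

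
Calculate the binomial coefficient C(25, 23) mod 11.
3

Using Lucas' theorem:
Write n=25 and k=23 in base 11:
n in base 11: [2, 3]
k in base 11: [2, 1]
C(25,23) mod 11 = ∏ C(n_i, k_i) mod 11
Digit binomials (mod 11): C(2,2) = 1; C(3,1) = 3
Product: 1 × 3 = 3 ≡ 3 (mod 11)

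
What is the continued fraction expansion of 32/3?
[10; 1, 2]

Euclidean algorithm steps:
32 = 10 × 3 + 2
3 = 1 × 2 + 1
2 = 2 × 1 + 0
Continued fraction: [10; 1, 2]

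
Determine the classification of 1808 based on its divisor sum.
deficient

Proper divisors of 1808: sum = 1 + 2 + 4 + 8 + 16 + 113 + 226 + 452 + 904 = 1726
Since 1726 < 1808, 1808 is deficient.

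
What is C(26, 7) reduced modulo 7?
3

Using Lucas' theorem:
Write n=26 and k=7 in base 7:
n in base 7: [3, 5]
k in base 7: [1, 0]
C(26,7) mod 7 = ∏ C(n_i, k_i) mod 7
Digit binomials (mod 7): C(3,1) = 3; C(5,0) = 1
Product: 3 × 1 = 3 ≡ 3 (mod 7)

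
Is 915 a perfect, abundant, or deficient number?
deficient

Proper divisors of 915: sum = 1 + 3 + 5 + 15 + 61 + 183 + 305 = 573
Since 573 < 915, 915 is deficient.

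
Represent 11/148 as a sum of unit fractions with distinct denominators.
1/14 + 1/346 + 1/179228

Greedy algorithm:
11/148: ceiling(148/11) = 14, use 1/14
3/1036: ceiling(1036/3) = 346, use 1/346
1/179228: ceiling(179228/1) = 179228, use 1/179228
Result: 11/148 = 1/14 + 1/346 + 1/179228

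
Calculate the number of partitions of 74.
7089500

p(n) counts ways to write n as a sum of positive integers (order ignored).
Euler's pentagonal recurrence: p(k) = p(k-1) + p(k-2) - p(k-5) - p(k-7) + p(k-12) + p(k-15) - ... (offsets j(3j∓1)/2, signs ++--, p(0)=1, p(<0)=0).
DP table for k = 0..73: p(0)=1, p(1)=1, p(2)=2, p(3)=3, p(4)=5, p(5)=7, p(6)=11, p(7)=15, p(8)=22, p(9)=30, p(10)=42, p(11)=56, p(12)=77, p(13)=101, p(14)=135, p(15)=176, p(16)=231, p(17)=297, p(18)=385, p(19)=490, p(20)=627, p(21)=792, p(22)=1002, p(23)=1255, p(24)=1575, p(25)=1958, p(26)=2436, p(27)=3010, p(28)=3718, p(29)=4565, p(30)=5604, p(31)=6842, p(32)=8349, p(33)=10143, p(34)=12310, p(35)=14883, p(36)=17977, p(37)=21637, p(38)=26015, p(39)=31185, p(40)=37338, p(41)=44583, p(42)=53174, p(43)=63261, p(44)=75175, p(45)=89134, p(46)=105558, p(47)=124754, p(48)=147273, p(49)=173525, p(50)=204226, p(51)=239943, p(52)=281589, p(53)=329931, p(54)=386155, p(55)=451276, p(56)=526823, p(57)=614154, p(58)=715220, p(59)=831820, p(60)=966467, p(61)=1121505, p(62)=1300156, p(63)=1505499, p(64)=1741630, p(65)=2012558, p(66)=2323520, p(67)=2679689, p(68)=3087735, p(69)=3554345, p(70)=4087968, p(71)=4697205, p(72)=5392783, p(73)=6185689.
Final step: p(74) = p(73) + p(72) - p(69) - p(67) + p(62) + p(59) - p(52) - p(48) + p(39) + p(34) - p(23) - p(17) + p(4)
= 6185689 + 5392783 - 3554345 - 2679689 + 1300156 + 831820 - 281589 - 147273 + 31185 + 12310 - 1255 - 297 + 5
= 7089500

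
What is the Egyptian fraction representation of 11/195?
1/18 + 1/1170

Greedy algorithm:
11/195: ceiling(195/11) = 18, use 1/18
1/1170: ceiling(1170/1) = 1170, use 1/1170
Result: 11/195 = 1/18 + 1/1170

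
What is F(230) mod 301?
246

Matrix identity: Q^n = [[F_(n+1), F_n], [F_n, F_(n-1)]] with Q = [[1,1],[1,0]].
n = 230 = 11100110₂. Square-and-multiply, entries mod 301:
Q^1 = [[1,1],[1,0]]
Q^3 = (Q^1)²·Q = [[3,2],[2,1]]
Q^7 = (Q^3)²·Q = [[21,13],[13,8]]
Q^14 = (Q^7)² = [[8,76],[76,233]]
Q^28 = (Q^14)² = [[121,256],[256,166]]
Q^57 = (Q^28)²·Q = [[139,111],[111,28]]
Q^115 = (Q^57)²·Q = [[213,37],[37,176]]
Q^230 = (Q^115)² = [[83,246],[246,138]]
F_230 mod 301 = Q^230[0][1] = 246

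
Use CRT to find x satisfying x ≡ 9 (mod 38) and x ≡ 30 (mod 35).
275

Using Chinese Remainder Theorem:
M = 38 × 35 = 1330
M1 = 35, M2 = 38
y1 = 35^(-1) mod 38 = 25
y2 = 38^(-1) mod 35 = 12
x = (9×35×25 + 30×38×12) mod 1330 = 275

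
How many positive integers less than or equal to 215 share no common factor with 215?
168

215 = 5 × 43
φ(n) = n × ∏(1 - 1/p) for each prime p dividing n
φ(215) = 215 × (1 - 1/5) × (1 - 1/43) = 168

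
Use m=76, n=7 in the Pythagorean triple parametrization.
(5727, 1064, 5825)

Euclid's formula: a = m² - n², b = 2mn, c = m² + n²
m = 76, n = 7
a = 76² - 7² = 5776 - 49 = 5727
b = 2 × 76 × 7 = 1064
c = 76² + 7² = 5776 + 49 = 5825
Verification: 5727² + 1064² = 32798529 + 1132096 = 33930625 = 5825² ✓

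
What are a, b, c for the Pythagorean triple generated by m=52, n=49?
(303, 5096, 5105)

Euclid's formula: a = m² - n², b = 2mn, c = m² + n²
m = 52, n = 49
a = 52² - 49² = 2704 - 2401 = 303
b = 2 × 52 × 49 = 5096
c = 52² + 49² = 2704 + 2401 = 5105
Verification: 303² + 5096² = 91809 + 25969216 = 26061025 = 5105² ✓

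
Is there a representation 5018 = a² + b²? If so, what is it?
23² + 67² (a=23, b=67)

Factorization: 5018 = 2 × 13 × 193
By Fermat: n is sum of two squares iff every prime p ≡ 3 (mod 4) appears to even power.
All primes ≡ 3 (mod 4) appear to even power.
Search a = 0, 1, 2, … for 5018 - a² a perfect square: first hit at a = 23: 5018 - 529 = 4489 = 67².
5018 = 23² + 67² = 529 + 4489 ✓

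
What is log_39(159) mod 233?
188

Baby-step giant-step with step n = ⌈√233⌉ = 16.
Baby steps 39^j mod 233 (j:value) for j=0..15: 0:1, 1:39, 2:123, 3:137, 4:217, 5:75, 6:129, 7:138, 8:23, 9:198, 10:33, 11:122, 12:98, 13:94, 14:171, 15:145.
Giant-step multiplier: 39^(-16) ≡ 39^(232-16) = 39^216 ≡ 37 (mod 233).
Giant steps γ_i = 159·37^i mod 233: γ_0=159, γ_1=58, γ_2=49, γ_3=182, γ_4=210, γ_5=81, γ_6=201, γ_7=214, γ_8=229, γ_9=85, γ_10=116, γ_11=98 (in table at j=12).
x = i·n + j = 11·16 + 12 = 188.
Check: 39^188 ≡ 159 (mod 233).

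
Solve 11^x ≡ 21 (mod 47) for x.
14

Baby-step giant-step with step n = ⌈√47⌉ = 7.
Baby steps 11^j mod 47 (j:value) for j=0..6: 0:1, 1:11, 2:27, 3:15, 4:24, 5:29, 6:37.
Giant-step multiplier: 11^(-7) ≡ 11^(46-7) = 11^39 ≡ 44 (mod 47).
Giant steps γ_i = 21·44^i mod 47: γ_0=21, γ_1=31, γ_2=1 (in table at j=0).
x = i·n + j = 2·7 + 0 = 14.
Check: 11^14 ≡ 21 (mod 47).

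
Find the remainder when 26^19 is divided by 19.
7

Repeated squaring. Binary of 19 = 10011.
26^1 ≡ 7 (mod 19); 26^2 ≡ 11 (mod 19); 26^4 ≡ 7 (mod 19); 26^8 ≡ 11 (mod 19); 26^16 ≡ 7 (mod 19)
26^19 = 26^1 × 26^2 × 26^16 ≡ 7 (mod 19)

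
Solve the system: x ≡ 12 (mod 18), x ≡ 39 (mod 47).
462

Using Chinese Remainder Theorem:
M = 18 × 47 = 846
M1 = 47, M2 = 18
y1 = 47^(-1) mod 18 = 5
y2 = 18^(-1) mod 47 = 34
x = (12×47×5 + 39×18×34) mod 846 = 462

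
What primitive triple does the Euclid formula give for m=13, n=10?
(69, 260, 269)

Euclid's formula: a = m² - n², b = 2mn, c = m² + n²
m = 13, n = 10
a = 13² - 10² = 169 - 100 = 69
b = 2 × 13 × 10 = 260
c = 13² + 10² = 169 + 100 = 269
Verification: 69² + 260² = 4761 + 67600 = 72361 = 269² ✓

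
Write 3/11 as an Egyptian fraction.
1/4 + 1/44

Greedy algorithm:
3/11: ceiling(11/3) = 4, use 1/4
1/44: ceiling(44/1) = 44, use 1/44
Result: 3/11 = 1/4 + 1/44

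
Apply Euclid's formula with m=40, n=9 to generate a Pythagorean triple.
(1519, 720, 1681)

Euclid's formula: a = m² - n², b = 2mn, c = m² + n²
m = 40, n = 9
a = 40² - 9² = 1600 - 81 = 1519
b = 2 × 40 × 9 = 720
c = 40² + 9² = 1600 + 81 = 1681
Verification: 1519² + 720² = 2307361 + 518400 = 2825761 = 1681² ✓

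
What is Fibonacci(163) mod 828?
41

Matrix identity: Q^n = [[F_(n+1), F_n], [F_n, F_(n-1)]] with Q = [[1,1],[1,0]].
n = 163 = 10100011₂. Square-and-multiply, entries mod 828:
Q^1 = [[1,1],[1,0]]
Q^2 = (Q^1)² = [[2,1],[1,1]]
Q^5 = (Q^2)²·Q = [[8,5],[5,3]]
Q^10 = (Q^5)² = [[89,55],[55,34]]
Q^20 = (Q^10)² = [[182,141],[141,41]]
Q^40 = (Q^20)² = [[13,807],[807,34]]
Q^81 = (Q^40)²·Q = [[451,610],[610,669]]
Q^163 = (Q^81)²·Q = [[141,41],[41,100]]
F_163 mod 828 = Q^163[0][1] = 41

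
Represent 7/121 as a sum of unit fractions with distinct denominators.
1/18 + 1/436 + 1/474804

Greedy algorithm:
7/121: ceiling(121/7) = 18, use 1/18
5/2178: ceiling(2178/5) = 436, use 1/436
1/474804: ceiling(474804/1) = 474804, use 1/474804
Result: 7/121 = 1/18 + 1/436 + 1/474804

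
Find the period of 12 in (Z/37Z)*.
9

37 is prime, so ord(12) divides φ(37) = 36.
Divisors of 36: 1, 2, 3, 4, 6, 9, 12, 18, 36.
Repeated squaring: 12^1 ≡ 12, 12^2 ≡ 33, 12^4 ≡ 16, 12^8 ≡ 34, 12^16 ≡ 9, 12^32 ≡ 7 (mod 37).
Test 12^d mod 37 for each divisor d in increasing order:
12^1 ≡ 12
12^2 ≡ 33
12^3 = 12^2·12^1 ≡ 26
12^4 ≡ 16
12^6 = 12^4·12^2 ≡ 10
12^9 = 12^8·12^1 ≡ 1  ← first divisor giving 1
The order is 9.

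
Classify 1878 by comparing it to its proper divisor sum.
abundant

Proper divisors of 1878: sum = 1 + 2 + 3 + 6 + 313 + 626 + 939 = 1890
Since 1890 > 1878, 1878 is abundant.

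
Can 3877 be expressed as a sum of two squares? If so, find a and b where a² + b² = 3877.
31² + 54² (a=31, b=54)

Factorization: 3877 = 3877
By Fermat: n is sum of two squares iff every prime p ≡ 3 (mod 4) appears to even power.
All primes ≡ 3 (mod 4) appear to even power.
Search a = 0, 1, 2, … for 3877 - a² a perfect square: first hit at a = 31: 3877 - 961 = 2916 = 54².
3877 = 31² + 54² = 961 + 2916 ✓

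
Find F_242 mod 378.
1

Matrix identity: Q^n = [[F_(n+1), F_n], [F_n, F_(n-1)]] with Q = [[1,1],[1,0]].
n = 242 = 11110010₂. Square-and-multiply, entries mod 378:
Q^1 = [[1,1],[1,0]]
Q^3 = (Q^1)²·Q = [[3,2],[2,1]]
Q^7 = (Q^3)²·Q = [[21,13],[13,8]]
Q^15 = (Q^7)²·Q = [[231,232],[232,377]]
Q^30 = (Q^15)² = [[211,62],[62,149]]
Q^60 = (Q^30)² = [[359,18],[18,341]]
Q^121 = (Q^60)²·Q = [[55,307],[307,126]]
Q^242 = (Q^121)² = [[128,1],[1,127]]
F_242 mod 378 = Q^242[0][1] = 1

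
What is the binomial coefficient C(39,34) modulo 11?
6

Using Lucas' theorem:
Write n=39 and k=34 in base 11:
n in base 11: [3, 6]
k in base 11: [3, 1]
C(39,34) mod 11 = ∏ C(n_i, k_i) mod 11
Digit binomials (mod 11): C(3,3) = 1; C(6,1) = 6
Product: 1 × 6 = 6 ≡ 6 (mod 11)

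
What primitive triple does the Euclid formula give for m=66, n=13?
(4187, 1716, 4525)

Euclid's formula: a = m² - n², b = 2mn, c = m² + n²
m = 66, n = 13
a = 66² - 13² = 4356 - 169 = 4187
b = 2 × 66 × 13 = 1716
c = 66² + 13² = 4356 + 169 = 4525
Verification: 4187² + 1716² = 17530969 + 2944656 = 20475625 = 4525² ✓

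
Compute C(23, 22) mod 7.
2

Using Lucas' theorem:
Write n=23 and k=22 in base 7:
n in base 7: [3, 2]
k in base 7: [3, 1]
C(23,22) mod 7 = ∏ C(n_i, k_i) mod 7
Digit binomials (mod 7): C(3,3) = 1; C(2,1) = 2
Product: 1 × 2 = 2 ≡ 2 (mod 7)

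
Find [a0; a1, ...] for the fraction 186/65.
[2; 1, 6, 4, 2]

Euclidean algorithm steps:
186 = 2 × 65 + 56
65 = 1 × 56 + 9
56 = 6 × 9 + 2
9 = 4 × 2 + 1
2 = 2 × 1 + 0
Continued fraction: [2; 1, 6, 4, 2]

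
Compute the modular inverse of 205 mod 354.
19

gcd(205, 354) = 1, so the inverse exists.
Extended Euclidean algorithm on (354, 205):
354 = 1 × 205 + 149  ⟹  149 = (1)·354 + (-1)·205
205 = 1 × 149 + 56  ⟹  56 = (-1)·354 + (2)·205
149 = 2 × 56 + 37  ⟹  37 = (3)·354 + (-5)·205
56 = 1 × 37 + 19  ⟹  19 = (-4)·354 + (7)·205
37 = 1 × 19 + 18  ⟹  18 = (7)·354 + (-12)·205
19 = 1 × 18 + 1  ⟹  1 = (-11)·354 + (19)·205
So (19)·205 ≡ 1 (mod 354), i.e. 205^(-1) ≡ 19 (mod 354).
Check: 205 × 19 = 3895 ≡ 1 (mod 354)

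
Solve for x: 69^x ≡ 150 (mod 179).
47

Baby-step giant-step with step n = ⌈√179⌉ = 14.
Baby steps 69^j mod 179 (j:value) for j=0..13: 0:1, 1:69, 2:107, 3:44, 4:172, 5:54, 6:146, 7:50, 8:49, 9:159, 10:52, 11:8, 12:15, 13:140.
Giant-step multiplier: 69^(-14) ≡ 69^(178-14) = 69^164 ≡ 149 (mod 179).
Giant steps γ_i = 150·149^i mod 179: γ_0=150, γ_1=154, γ_2=34, γ_3=54 (in table at j=5).
x = i·n + j = 3·14 + 5 = 47.
Check: 69^47 ≡ 150 (mod 179).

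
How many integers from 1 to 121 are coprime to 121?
110

121 = 11^2
φ(n) = n × ∏(1 - 1/p) for each prime p dividing n
φ(121) = 121 × (1 - 1/11) = 110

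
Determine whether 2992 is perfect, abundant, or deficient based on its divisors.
abundant

Proper divisors of 2992: sum = 1 + 2 + 4 + 8 + 11 + 16 + 17 + 22 + ... + 272 + 374 + 748 + 1496 (19 divisors) = 3704
Since 3704 > 2992, 2992 is abundant.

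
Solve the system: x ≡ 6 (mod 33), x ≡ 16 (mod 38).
1194

Using Chinese Remainder Theorem:
M = 33 × 38 = 1254
M1 = 38, M2 = 33
y1 = 38^(-1) mod 33 = 20
y2 = 33^(-1) mod 38 = 15
x = (6×38×20 + 16×33×15) mod 1254 = 1194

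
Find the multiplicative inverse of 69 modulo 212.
169

gcd(69, 212) = 1, so the inverse exists.
Extended Euclidean algorithm on (212, 69):
212 = 3 × 69 + 5  ⟹  5 = (1)·212 + (-3)·69
69 = 13 × 5 + 4  ⟹  4 = (-13)·212 + (40)·69
5 = 1 × 4 + 1  ⟹  1 = (14)·212 + (-43)·69
So (-43)·69 ≡ 1 (mod 212), i.e. 69^(-1) ≡ -43 ≡ 169 (mod 212).
Check: 69 × 169 = 11661 ≡ 1 (mod 212)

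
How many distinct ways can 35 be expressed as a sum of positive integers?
14883

p(n) counts ways to write n as a sum of positive integers (order ignored).
Euler's pentagonal recurrence: p(k) = p(k-1) + p(k-2) - p(k-5) - p(k-7) + p(k-12) + p(k-15) - ... (offsets j(3j∓1)/2, signs ++--, p(0)=1, p(<0)=0).
DP table for k = 0..34: p(0)=1, p(1)=1, p(2)=2, p(3)=3, p(4)=5, p(5)=7, p(6)=11, p(7)=15, p(8)=22, p(9)=30, p(10)=42, p(11)=56, p(12)=77, p(13)=101, p(14)=135, p(15)=176, p(16)=231, p(17)=297, p(18)=385, p(19)=490, p(20)=627, p(21)=792, p(22)=1002, p(23)=1255, p(24)=1575, p(25)=1958, p(26)=2436, p(27)=3010, p(28)=3718, p(29)=4565, p(30)=5604, p(31)=6842, p(32)=8349, p(33)=10143, p(34)=12310.
Final step: p(35) = p(34) + p(33) - p(30) - p(28) + p(23) + p(20) - p(13) - p(9) + p(0)
= 12310 + 10143 - 5604 - 3718 + 1255 + 627 - 101 - 30 + 1
= 14883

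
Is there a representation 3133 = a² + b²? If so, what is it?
18² + 53² (a=18, b=53)

Factorization: 3133 = 13 × 241
By Fermat: n is sum of two squares iff every prime p ≡ 3 (mod 4) appears to even power.
All primes ≡ 3 (mod 4) appear to even power.
Search a = 0, 1, 2, … for 3133 - a² a perfect square: first hit at a = 18: 3133 - 324 = 2809 = 53².
3133 = 18² + 53² = 324 + 2809 ✓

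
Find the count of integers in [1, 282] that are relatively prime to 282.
92

282 = 2 × 3 × 47
φ(n) = n × ∏(1 - 1/p) for each prime p dividing n
φ(282) = 282 × (1 - 1/2) × (1 - 1/3) × (1 - 1/47) = 92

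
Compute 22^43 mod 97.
75

Repeated squaring. Binary of 43 = 101011.
22^1 ≡ 22 (mod 97); 22^2 ≡ 96 (mod 97); 22^4 ≡ 1 (mod 97); 22^8 ≡ 1 (mod 97); 22^16 ≡ 1 (mod 97); 22^32 ≡ 1 (mod 97)
22^43 = 22^1 × 22^2 × 22^8 × 22^32 ≡ 75 (mod 97)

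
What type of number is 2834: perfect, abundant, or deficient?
deficient

Proper divisors of 2834: sum = 1 + 2 + 13 + 26 + 109 + 218 + 1417 = 1786
Since 1786 < 2834, 2834 is deficient.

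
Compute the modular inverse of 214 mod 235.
179

gcd(214, 235) = 1, so the inverse exists.
Extended Euclidean algorithm on (235, 214):
235 = 1 × 214 + 21  ⟹  21 = (1)·235 + (-1)·214
214 = 10 × 21 + 4  ⟹  4 = (-10)·235 + (11)·214
21 = 5 × 4 + 1  ⟹  1 = (51)·235 + (-56)·214
So (-56)·214 ≡ 1 (mod 235), i.e. 214^(-1) ≡ -56 ≡ 179 (mod 235).
Check: 214 × 179 = 38306 ≡ 1 (mod 235)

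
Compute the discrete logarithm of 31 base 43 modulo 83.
4

Baby-step giant-step with step n = ⌈√83⌉ = 10.
Baby steps 43^j mod 83 (j:value) for j=0..9: 0:1, 1:43, 2:23, 3:76, 4:31, 5:5, 6:49, 7:32, 8:48, 9:72.
h = 31 is already in the table at j=4, so x = 4.
Check: 43^4 ≡ 31 (mod 83).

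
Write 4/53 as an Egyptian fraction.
1/14 + 1/248 + 1/92008

Greedy algorithm:
4/53: ceiling(53/4) = 14, use 1/14
3/742: ceiling(742/3) = 248, use 1/248
1/92008: ceiling(92008/1) = 92008, use 1/92008
Result: 4/53 = 1/14 + 1/248 + 1/92008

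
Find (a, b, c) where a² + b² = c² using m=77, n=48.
(3625, 7392, 8233)

Euclid's formula: a = m² - n², b = 2mn, c = m² + n²
m = 77, n = 48
a = 77² - 48² = 5929 - 2304 = 3625
b = 2 × 77 × 48 = 7392
c = 77² + 48² = 5929 + 2304 = 8233
Verification: 3625² + 7392² = 13140625 + 54641664 = 67782289 = 8233² ✓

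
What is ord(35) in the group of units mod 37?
36

37 is prime, so ord(35) divides φ(37) = 36.
Divisors of 36: 1, 2, 3, 4, 6, 9, 12, 18, 36.
Repeated squaring: 35^1 ≡ 35, 35^2 ≡ 4, 35^4 ≡ 16, 35^8 ≡ 34, 35^16 ≡ 9, 35^32 ≡ 7 (mod 37).
Test 35^d mod 37 for each divisor d in increasing order:
35^1 ≡ 35
35^2 ≡ 4
35^3 = 35^2·35^1 ≡ 29
35^4 ≡ 16
35^6 = 35^4·35^2 ≡ 27
35^9 = 35^8·35^1 ≡ 6
35^12 = 35^8·35^4 ≡ 26
35^18 = 35^16·35^2 ≡ 36
35^36 = 35^32·35^4 ≡ 1  ← first divisor giving 1
The order is 36.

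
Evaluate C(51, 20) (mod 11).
0

Using Lucas' theorem:
Write n=51 and k=20 in base 11:
n in base 11: [4, 7]
k in base 11: [1, 9]
C(51,20) mod 11 = ∏ C(n_i, k_i) mod 11
Digit binomials (mod 11): C(4,1) = 4; C(7,9) = 0 (k_i > n_i)
Product: 4 × 0 = 0 ≡ 0 (mod 11)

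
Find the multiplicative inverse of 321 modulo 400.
81

gcd(321, 400) = 1, so the inverse exists.
Extended Euclidean algorithm on (400, 321):
400 = 1 × 321 + 79  ⟹  79 = (1)·400 + (-1)·321
321 = 4 × 79 + 5  ⟹  5 = (-4)·400 + (5)·321
79 = 15 × 5 + 4  ⟹  4 = (61)·400 + (-76)·321
5 = 1 × 4 + 1  ⟹  1 = (-65)·400 + (81)·321
So (81)·321 ≡ 1 (mod 400), i.e. 321^(-1) ≡ 81 (mod 400).
Check: 321 × 81 = 26001 ≡ 1 (mod 400)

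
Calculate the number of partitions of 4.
5

p(n) counts ways to write n as a sum of positive integers (order ignored).
Examples: 4; 3 + 1; 2 + 2; 2 + 1 + 1; 1 + 1 + 1 + 1
p(4) = 5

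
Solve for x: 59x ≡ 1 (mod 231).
47

gcd(59, 231) = 1, so the inverse exists.
Extended Euclidean algorithm on (231, 59):
231 = 3 × 59 + 54  ⟹  54 = (1)·231 + (-3)·59
59 = 1 × 54 + 5  ⟹  5 = (-1)·231 + (4)·59
54 = 10 × 5 + 4  ⟹  4 = (11)·231 + (-43)·59
5 = 1 × 4 + 1  ⟹  1 = (-12)·231 + (47)·59
So (47)·59 ≡ 1 (mod 231), i.e. 59^(-1) ≡ 47 (mod 231).
Check: 59 × 47 = 2773 ≡ 1 (mod 231)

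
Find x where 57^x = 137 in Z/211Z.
112

Baby-step giant-step with step n = ⌈√211⌉ = 15.
Baby steps 57^j mod 211 (j:value) for j=0..14: 0:1, 1:57, 2:84, 3:146, 4:93, 5:26, 6:5, 7:74, 8:209, 9:97, 10:43, 11:130, 12:25, 13:159, 14:201.
Giant-step multiplier: 57^(-15) ≡ 57^(210-15) = 57^195 ≡ 67 (mod 211).
Giant steps γ_i = 137·67^i mod 211: γ_0=137, γ_1=106, γ_2=139, γ_3=29, γ_4=44, γ_5=205, γ_6=20, γ_7=74 (in table at j=7).
x = i·n + j = 7·15 + 7 = 112.
Check: 57^112 ≡ 137 (mod 211).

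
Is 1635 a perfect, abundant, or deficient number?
deficient

Proper divisors of 1635: sum = 1 + 3 + 5 + 15 + 109 + 327 + 545 = 1005
Since 1005 < 1635, 1635 is deficient.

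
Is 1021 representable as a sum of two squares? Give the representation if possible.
11² + 30² (a=11, b=30)

Factorization: 1021 = 1021
By Fermat: n is sum of two squares iff every prime p ≡ 3 (mod 4) appears to even power.
All primes ≡ 3 (mod 4) appear to even power.
Search a = 0, 1, 2, … for 1021 - a² a perfect square: first hit at a = 11: 1021 - 121 = 900 = 30².
1021 = 11² + 30² = 121 + 900 ✓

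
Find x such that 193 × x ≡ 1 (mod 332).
289

gcd(193, 332) = 1, so the inverse exists.
Extended Euclidean algorithm on (332, 193):
332 = 1 × 193 + 139  ⟹  139 = (1)·332 + (-1)·193
193 = 1 × 139 + 54  ⟹  54 = (-1)·332 + (2)·193
139 = 2 × 54 + 31  ⟹  31 = (3)·332 + (-5)·193
54 = 1 × 31 + 23  ⟹  23 = (-4)·332 + (7)·193
31 = 1 × 23 + 8  ⟹  8 = (7)·332 + (-12)·193
23 = 2 × 8 + 7  ⟹  7 = (-18)·332 + (31)·193
8 = 1 × 7 + 1  ⟹  1 = (25)·332 + (-43)·193
So (-43)·193 ≡ 1 (mod 332), i.e. 193^(-1) ≡ -43 ≡ 289 (mod 332).
Check: 193 × 289 = 55777 ≡ 1 (mod 332)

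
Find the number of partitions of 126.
3519222692

p(n) counts ways to write n as a sum of positive integers (order ignored).
Euler's pentagonal recurrence: p(k) = p(k-1) + p(k-2) - p(k-5) - p(k-7) + p(k-12) + p(k-15) - ... (offsets j(3j∓1)/2, signs ++--, p(0)=1, p(<0)=0).
DP table for k = 0..125: p(0)=1, p(1)=1, p(2)=2, p(3)=3, p(4)=5, p(5)=7, p(6)=11, p(7)=15, p(8)=22, p(9)=30, p(10)=42, p(11)=56, p(12)=77, p(13)=101, p(14)=135, p(15)=176, p(16)=231, p(17)=297, p(18)=385, p(19)=490, p(20)=627, p(21)=792, p(22)=1002, p(23)=1255, p(24)=1575, p(25)=1958, p(26)=2436, p(27)=3010, p(28)=3718, p(29)=4565, p(30)=5604, p(31)=6842, p(32)=8349, p(33)=10143, p(34)=12310, p(35)=14883, p(36)=17977, p(37)=21637, p(38)=26015, p(39)=31185, p(40)=37338, p(41)=44583, p(42)=53174, p(43)=63261, p(44)=75175, p(45)=89134, p(46)=105558, p(47)=124754, p(48)=147273, p(49)=173525, p(50)=204226, p(51)=239943, p(52)=281589, p(53)=329931, p(54)=386155, p(55)=451276, p(56)=526823, p(57)=614154, p(58)=715220, p(59)=831820, p(60)=966467, p(61)=1121505, p(62)=1300156, p(63)=1505499, p(64)=1741630, p(65)=2012558, p(66)=2323520, p(67)=2679689, p(68)=3087735, p(69)=3554345, p(70)=4087968, p(71)=4697205, p(72)=5392783, p(73)=6185689, p(74)=7089500, p(75)=8118264, p(76)=9289091, p(77)=10619863, p(78)=12132164, p(79)=13848650, p(80)=15796476, p(81)=18004327, p(82)=20506255, p(83)=23338469, p(84)=26543660, p(85)=30167357, p(86)=34262962, p(87)=38887673, p(88)=44108109, p(89)=49995925, p(90)=56634173, p(91)=64112359, p(92)=72533807, p(93)=82010177, p(94)=92669720, p(95)=104651419, p(96)=118114304, p(97)=133230930, p(98)=150198136, p(99)=169229875, p(100)=190569292, p(101)=214481126, p(102)=241265379, p(103)=271248950, p(104)=304801365, p(105)=342325709, p(106)=384276336, p(107)=431149389, p(108)=483502844, p(109)=541946240, p(110)=607163746, p(111)=679903203, p(112)=761002156, p(113)=851376628, p(114)=952050665, p(115)=1064144451, p(116)=1188908248, p(117)=1327710076, p(118)=1482074143, p(119)=1653668665, p(120)=1844349560, p(121)=2056148051, p(122)=2291320912, p(123)=2552338241, p(124)=2841940500, p(125)=3163127352.
Final step: p(126) = p(125) + p(124) - p(121) - p(119) + p(114) + p(111) - p(104) - p(100) + p(91) + p(86) - p(75) - p(69) + p(56) + p(49) - p(34) - p(26) + p(9) + p(0)
= 3163127352 + 2841940500 - 2056148051 - 1653668665 + 952050665 + 679903203 - 304801365 - 190569292 + 64112359 + 34262962 - 8118264 - 3554345 + 526823 + 173525 - 12310 - 2436 + 30 + 1
= 3519222692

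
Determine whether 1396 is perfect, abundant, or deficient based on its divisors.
deficient

Proper divisors of 1396: sum = 1 + 2 + 4 + 349 + 698 = 1054
Since 1054 < 1396, 1396 is deficient.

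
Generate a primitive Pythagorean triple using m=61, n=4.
(3705, 488, 3737)

Euclid's formula: a = m² - n², b = 2mn, c = m² + n²
m = 61, n = 4
a = 61² - 4² = 3721 - 16 = 3705
b = 2 × 61 × 4 = 488
c = 61² + 4² = 3721 + 16 = 3737
Verification: 3705² + 488² = 13727025 + 238144 = 13965169 = 3737² ✓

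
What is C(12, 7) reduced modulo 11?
0

Using Lucas' theorem:
Write n=12 and k=7 in base 11:
n in base 11: [1, 1]
k in base 11: [0, 7]
C(12,7) mod 11 = ∏ C(n_i, k_i) mod 11
Digit binomials (mod 11): C(1,0) = 1; C(1,7) = 0 (k_i > n_i)
Product: 1 × 0 = 0 ≡ 0 (mod 11)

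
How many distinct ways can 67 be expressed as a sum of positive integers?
2679689

p(n) counts ways to write n as a sum of positive integers (order ignored).
Euler's pentagonal recurrence: p(k) = p(k-1) + p(k-2) - p(k-5) - p(k-7) + p(k-12) + p(k-15) - ... (offsets j(3j∓1)/2, signs ++--, p(0)=1, p(<0)=0).
DP table for k = 0..66: p(0)=1, p(1)=1, p(2)=2, p(3)=3, p(4)=5, p(5)=7, p(6)=11, p(7)=15, p(8)=22, p(9)=30, p(10)=42, p(11)=56, p(12)=77, p(13)=101, p(14)=135, p(15)=176, p(16)=231, p(17)=297, p(18)=385, p(19)=490, p(20)=627, p(21)=792, p(22)=1002, p(23)=1255, p(24)=1575, p(25)=1958, p(26)=2436, p(27)=3010, p(28)=3718, p(29)=4565, p(30)=5604, p(31)=6842, p(32)=8349, p(33)=10143, p(34)=12310, p(35)=14883, p(36)=17977, p(37)=21637, p(38)=26015, p(39)=31185, p(40)=37338, p(41)=44583, p(42)=53174, p(43)=63261, p(44)=75175, p(45)=89134, p(46)=105558, p(47)=124754, p(48)=147273, p(49)=173525, p(50)=204226, p(51)=239943, p(52)=281589, p(53)=329931, p(54)=386155, p(55)=451276, p(56)=526823, p(57)=614154, p(58)=715220, p(59)=831820, p(60)=966467, p(61)=1121505, p(62)=1300156, p(63)=1505499, p(64)=1741630, p(65)=2012558, p(66)=2323520.
Final step: p(67) = p(66) + p(65) - p(62) - p(60) + p(55) + p(52) - p(45) - p(41) + p(32) + p(27) - p(16) - p(10)
= 2323520 + 2012558 - 1300156 - 966467 + 451276 + 281589 - 89134 - 44583 + 8349 + 3010 - 231 - 42
= 2679689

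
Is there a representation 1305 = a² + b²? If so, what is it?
3² + 36² (a=3, b=36)

Factorization: 1305 = 3^2 × 5 × 29
By Fermat: n is sum of two squares iff every prime p ≡ 3 (mod 4) appears to even power.
All primes ≡ 3 (mod 4) appear to even power.
Search a = 0, 1, 2, … for 1305 - a² a perfect square: first hit at a = 3: 1305 - 9 = 1296 = 36².
1305 = 3² + 36² = 9 + 1296 ✓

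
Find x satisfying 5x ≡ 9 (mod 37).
x ≡ 24 (mod 37)

gcd(5, 37) = 1, which divides 9, so solutions exist.
Find 5^(-1) mod 37 by the extended Euclidean algorithm:
37 = 7 × 5 + 2  ⟹  2 = (1)·37 + (-7)·5
5 = 2 × 2 + 1  ⟹  1 = (-2)·37 + (15)·5
So (15)·5 ≡ 1 (mod 37), i.e. 5^(-1) ≡ 15 (mod 37).
x ≡ 15 × 9 = 135 ≡ 24 (mod 37).
Check: 5 × 24 = 120 ≡ 9 (mod 37).
Unique solution: x ≡ 24 (mod 37)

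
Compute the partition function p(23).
1255

p(n) counts ways to write n as a sum of positive integers (order ignored).
Euler's pentagonal recurrence: p(k) = p(k-1) + p(k-2) - p(k-5) - p(k-7) + p(k-12) + p(k-15) - ... (offsets j(3j∓1)/2, signs ++--, p(0)=1, p(<0)=0).
DP table for k = 0..22: p(0)=1, p(1)=1, p(2)=2, p(3)=3, p(4)=5, p(5)=7, p(6)=11, p(7)=15, p(8)=22, p(9)=30, p(10)=42, p(11)=56, p(12)=77, p(13)=101, p(14)=135, p(15)=176, p(16)=231, p(17)=297, p(18)=385, p(19)=490, p(20)=627, p(21)=792, p(22)=1002.
Final step: p(23) = p(22) + p(21) - p(18) - p(16) + p(11) + p(8) - p(1)
= 1002 + 792 - 385 - 231 + 56 + 22 - 1
= 1255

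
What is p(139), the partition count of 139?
13610949895

p(n) counts ways to write n as a sum of positive integers (order ignored).
Euler's pentagonal recurrence: p(k) = p(k-1) + p(k-2) - p(k-5) - p(k-7) + p(k-12) + p(k-15) - ... (offsets j(3j∓1)/2, signs ++--, p(0)=1, p(<0)=0).
DP table for k = 0..138: p(0)=1, p(1)=1, p(2)=2, p(3)=3, p(4)=5, p(5)=7, p(6)=11, p(7)=15, p(8)=22, p(9)=30, p(10)=42, p(11)=56, p(12)=77, p(13)=101, p(14)=135, p(15)=176, p(16)=231, p(17)=297, p(18)=385, p(19)=490, p(20)=627, p(21)=792, p(22)=1002, p(23)=1255, p(24)=1575, p(25)=1958, p(26)=2436, p(27)=3010, p(28)=3718, p(29)=4565, p(30)=5604, p(31)=6842, p(32)=8349, p(33)=10143, p(34)=12310, p(35)=14883, p(36)=17977, p(37)=21637, p(38)=26015, p(39)=31185, p(40)=37338, p(41)=44583, p(42)=53174, p(43)=63261, p(44)=75175, p(45)=89134, p(46)=105558, p(47)=124754, p(48)=147273, p(49)=173525, p(50)=204226, p(51)=239943, p(52)=281589, p(53)=329931, p(54)=386155, p(55)=451276, p(56)=526823, p(57)=614154, p(58)=715220, p(59)=831820, p(60)=966467, p(61)=1121505, p(62)=1300156, p(63)=1505499, p(64)=1741630, p(65)=2012558, p(66)=2323520, p(67)=2679689, p(68)=3087735, p(69)=3554345, p(70)=4087968, p(71)=4697205, p(72)=5392783, p(73)=6185689, p(74)=7089500, p(75)=8118264, p(76)=9289091, p(77)=10619863, p(78)=12132164, p(79)=13848650, p(80)=15796476, p(81)=18004327, p(82)=20506255, p(83)=23338469, p(84)=26543660, p(85)=30167357, p(86)=34262962, p(87)=38887673, p(88)=44108109, p(89)=49995925, p(90)=56634173, p(91)=64112359, p(92)=72533807, p(93)=82010177, p(94)=92669720, p(95)=104651419, p(96)=118114304, p(97)=133230930, p(98)=150198136, p(99)=169229875, p(100)=190569292, p(101)=214481126, p(102)=241265379, p(103)=271248950, p(104)=304801365, p(105)=342325709, p(106)=384276336, p(107)=431149389, p(108)=483502844, p(109)=541946240, p(110)=607163746, p(111)=679903203, p(112)=761002156, p(113)=851376628, p(114)=952050665, p(115)=1064144451, p(116)=1188908248, p(117)=1327710076, p(118)=1482074143, p(119)=1653668665, p(120)=1844349560, p(121)=2056148051, p(122)=2291320912, p(123)=2552338241, p(124)=2841940500, p(125)=3163127352, p(126)=3519222692, p(127)=3913864295, p(128)=4351078600, p(129)=4835271870, p(130)=5371315400, p(131)=5964539504, p(132)=6620830889, p(133)=7346629512, p(134)=8149040695, p(135)=9035836076, p(136)=10015581680, p(137)=11097645016, p(138)=12292341831.
Final step: p(139) = p(138) + p(137) - p(134) - p(132) + p(127) + p(124) - p(117) - p(113) + p(104) + p(99) - p(88) - p(82) + p(69) + p(62) - p(47) - p(39) + p(22) + p(13)
= 12292341831 + 11097645016 - 8149040695 - 6620830889 + 3913864295 + 2841940500 - 1327710076 - 851376628 + 304801365 + 169229875 - 44108109 - 20506255 + 3554345 + 1300156 - 124754 - 31185 + 1002 + 101
= 13610949895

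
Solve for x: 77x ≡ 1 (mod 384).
5

gcd(77, 384) = 1, so the inverse exists.
Extended Euclidean algorithm on (384, 77):
384 = 4 × 77 + 76  ⟹  76 = (1)·384 + (-4)·77
77 = 1 × 76 + 1  ⟹  1 = (-1)·384 + (5)·77
So (5)·77 ≡ 1 (mod 384), i.e. 77^(-1) ≡ 5 (mod 384).
Check: 77 × 5 = 385 ≡ 1 (mod 384)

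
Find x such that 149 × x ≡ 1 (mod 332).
205

gcd(149, 332) = 1, so the inverse exists.
Extended Euclidean algorithm on (332, 149):
332 = 2 × 149 + 34  ⟹  34 = (1)·332 + (-2)·149
149 = 4 × 34 + 13  ⟹  13 = (-4)·332 + (9)·149
34 = 2 × 13 + 8  ⟹  8 = (9)·332 + (-20)·149
13 = 1 × 8 + 5  ⟹  5 = (-13)·332 + (29)·149
8 = 1 × 5 + 3  ⟹  3 = (22)·332 + (-49)·149
5 = 1 × 3 + 2  ⟹  2 = (-35)·332 + (78)·149
3 = 1 × 2 + 1  ⟹  1 = (57)·332 + (-127)·149
So (-127)·149 ≡ 1 (mod 332), i.e. 149^(-1) ≡ -127 ≡ 205 (mod 332).
Check: 149 × 205 = 30545 ≡ 1 (mod 332)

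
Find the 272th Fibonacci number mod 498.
207

Matrix identity: Q^n = [[F_(n+1), F_n], [F_n, F_(n-1)]] with Q = [[1,1],[1,0]].
n = 272 = 100010000₂. Square-and-multiply, entries mod 498:
Q^1 = [[1,1],[1,0]]
Q^2 = (Q^1)² = [[2,1],[1,1]]
Q^4 = (Q^2)² = [[5,3],[3,2]]
Q^8 = (Q^4)² = [[34,21],[21,13]]
Q^17 = (Q^8)²·Q = [[94,103],[103,489]]
Q^34 = (Q^17)² = [[23,289],[289,232]]
Q^68 = (Q^34)² = [[386,489],[489,395]]
Q^136 = (Q^68)² = [[175,441],[441,232]]
Q^272 = (Q^136)² = [[10,207],[207,301]]
F_272 mod 498 = Q^272[0][1] = 207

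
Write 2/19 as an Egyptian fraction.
1/10 + 1/190

Greedy algorithm:
2/19: ceiling(19/2) = 10, use 1/10
1/190: ceiling(190/1) = 190, use 1/190
Result: 2/19 = 1/10 + 1/190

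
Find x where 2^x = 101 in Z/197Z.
88

Baby-step giant-step with step n = ⌈√197⌉ = 15.
Baby steps 2^j mod 197 (j:value) for j=0..14: 0:1, 1:2, 2:4, 3:8, 4:16, 5:32, 6:64, 7:128, 8:59, 9:118, 10:39, 11:78, 12:156, 13:115, 14:33.
Giant-step multiplier: 2^(-15) ≡ 2^(196-15) = 2^181 ≡ 3 (mod 197).
Giant steps γ_i = 101·3^i mod 197: γ_0=101, γ_1=106, γ_2=121, γ_3=166, γ_4=104, γ_5=115 (in table at j=13).
x = i·n + j = 5·15 + 13 = 88.
Check: 2^88 ≡ 101 (mod 197).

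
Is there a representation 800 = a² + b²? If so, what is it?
4² + 28² (a=4, b=28)

Factorization: 800 = 2^5 × 5^2
By Fermat: n is sum of two squares iff every prime p ≡ 3 (mod 4) appears to even power.
All primes ≡ 3 (mod 4) appear to even power.
Search a = 0, 1, 2, … for 800 - a² a perfect square: first hit at a = 4: 800 - 16 = 784 = 28².
800 = 4² + 28² = 16 + 784 ✓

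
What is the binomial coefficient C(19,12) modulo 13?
0

Using Lucas' theorem:
Write n=19 and k=12 in base 13:
n in base 13: [1, 6]
k in base 13: [0, 12]
C(19,12) mod 13 = ∏ C(n_i, k_i) mod 13
Digit binomials (mod 13): C(1,0) = 1; C(6,12) = 0 (k_i > n_i)
Product: 1 × 0 = 0 ≡ 0 (mod 13)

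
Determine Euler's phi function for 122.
60

122 = 2 × 61
φ(n) = n × ∏(1 - 1/p) for each prime p dividing n
φ(122) = 122 × (1 - 1/2) × (1 - 1/61) = 60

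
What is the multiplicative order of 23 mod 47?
46

47 is prime, so ord(23) divides φ(47) = 46.
Divisors of 46: 1, 2, 23, 46.
Repeated squaring: 23^1 ≡ 23, 23^2 ≡ 12, 23^4 ≡ 3, 23^8 ≡ 9, 23^16 ≡ 34, 23^32 ≡ 28 (mod 47).
Test 23^d mod 47 for each divisor d in increasing order:
23^1 ≡ 23
23^2 ≡ 12
23^23 = 23^16·23^4·23^2·23^1 ≡ 46
23^46 = 23^32·23^8·23^4·23^2 ≡ 1  ← first divisor giving 1
The order is 46.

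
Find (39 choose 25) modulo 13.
0

Using Lucas' theorem:
Write n=39 and k=25 in base 13:
n in base 13: [3, 0]
k in base 13: [1, 12]
C(39,25) mod 13 = ∏ C(n_i, k_i) mod 13
Digit binomials (mod 13): C(3,1) = 3; C(0,12) = 0 (k_i > n_i)
Product: 3 × 0 = 0 ≡ 0 (mod 13)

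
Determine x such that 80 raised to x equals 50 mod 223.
32

Baby-step giant-step with step n = ⌈√223⌉ = 15.
Baby steps 80^j mod 223 (j:value) for j=0..14: 0:1, 1:80, 2:156, 3:215, 4:29, 5:90, 6:64, 7:214, 8:172, 9:157, 10:72, 11:185, 12:82, 13:93, 14:81.
Giant-step multiplier: 80^(-15) ≡ 80^(222-15) = 80^207 ≡ 103 (mod 223).
Giant steps γ_i = 50·103^i mod 223: γ_0=50, γ_1=21, γ_2=156 (in table at j=2).
x = i·n + j = 2·15 + 2 = 32.
Check: 80^32 ≡ 50 (mod 223).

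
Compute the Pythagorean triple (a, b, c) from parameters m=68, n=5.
(4599, 680, 4649)

Euclid's formula: a = m² - n², b = 2mn, c = m² + n²
m = 68, n = 5
a = 68² - 5² = 4624 - 25 = 4599
b = 2 × 68 × 5 = 680
c = 68² + 5² = 4624 + 25 = 4649
Verification: 4599² + 680² = 21150801 + 462400 = 21613201 = 4649² ✓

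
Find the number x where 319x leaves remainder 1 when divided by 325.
54

gcd(319, 325) = 1, so the inverse exists.
Extended Euclidean algorithm on (325, 319):
325 = 1 × 319 + 6  ⟹  6 = (1)·325 + (-1)·319
319 = 53 × 6 + 1  ⟹  1 = (-53)·325 + (54)·319
So (54)·319 ≡ 1 (mod 325), i.e. 319^(-1) ≡ 54 (mod 325).
Check: 319 × 54 = 17226 ≡ 1 (mod 325)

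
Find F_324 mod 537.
300

Matrix identity: Q^n = [[F_(n+1), F_n], [F_n, F_(n-1)]] with Q = [[1,1],[1,0]].
n = 324 = 101000100₂. Square-and-multiply, entries mod 537:
Q^1 = [[1,1],[1,0]]
Q^2 = (Q^1)² = [[2,1],[1,1]]
Q^5 = (Q^2)²·Q = [[8,5],[5,3]]
Q^10 = (Q^5)² = [[89,55],[55,34]]
Q^20 = (Q^10)² = [[206,321],[321,422]]
Q^40 = (Q^20)² = [[487,213],[213,274]]
Q^81 = (Q^40)²·Q = [[532,76],[76,456]]
Q^162 = (Q^81)² = [[431,445],[445,523]]
Q^324 = (Q^162)² = [[368,300],[300,68]]
F_324 mod 537 = Q^324[0][1] = 300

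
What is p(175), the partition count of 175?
435157697830

p(n) counts ways to write n as a sum of positive integers (order ignored).
Euler's pentagonal recurrence: p(k) = p(k-1) + p(k-2) - p(k-5) - p(k-7) + p(k-12) + p(k-15) - ... (offsets j(3j∓1)/2, signs ++--, p(0)=1, p(<0)=0).
DP table for k = 0..174: p(0)=1, p(1)=1, p(2)=2, p(3)=3, p(4)=5, p(5)=7, p(6)=11, p(7)=15, p(8)=22, p(9)=30, p(10)=42, p(11)=56, p(12)=77, p(13)=101, p(14)=135, p(15)=176, p(16)=231, p(17)=297, p(18)=385, p(19)=490, p(20)=627, p(21)=792, p(22)=1002, p(23)=1255, p(24)=1575, p(25)=1958, p(26)=2436, p(27)=3010, p(28)=3718, p(29)=4565, p(30)=5604, p(31)=6842, p(32)=8349, p(33)=10143, p(34)=12310, p(35)=14883, p(36)=17977, p(37)=21637, p(38)=26015, p(39)=31185, p(40)=37338, p(41)=44583, p(42)=53174, p(43)=63261, p(44)=75175, p(45)=89134, p(46)=105558, p(47)=124754, p(48)=147273, p(49)=173525, p(50)=204226, p(51)=239943, p(52)=281589, p(53)=329931, p(54)=386155, p(55)=451276, p(56)=526823, p(57)=614154, p(58)=715220, p(59)=831820, p(60)=966467, p(61)=1121505, p(62)=1300156, p(63)=1505499, p(64)=1741630, p(65)=2012558, p(66)=2323520, p(67)=2679689, p(68)=3087735, p(69)=3554345, p(70)=4087968, p(71)=4697205, p(72)=5392783, p(73)=6185689, p(74)=7089500, p(75)=8118264, p(76)=9289091, p(77)=10619863, p(78)=12132164, p(79)=13848650, p(80)=15796476, p(81)=18004327, p(82)=20506255, p(83)=23338469, p(84)=26543660, p(85)=30167357, p(86)=34262962, p(87)=38887673, p(88)=44108109, p(89)=49995925, p(90)=56634173, p(91)=64112359, p(92)=72533807, p(93)=82010177, p(94)=92669720, p(95)=104651419, p(96)=118114304, p(97)=133230930, p(98)=150198136, p(99)=169229875, p(100)=190569292, p(101)=214481126, p(102)=241265379, p(103)=271248950, p(104)=304801365, p(105)=342325709, p(106)=384276336, p(107)=431149389, p(108)=483502844, p(109)=541946240, p(110)=607163746, p(111)=679903203, p(112)=761002156, p(113)=851376628, p(114)=952050665, p(115)=1064144451, p(116)=1188908248, p(117)=1327710076, p(118)=1482074143, p(119)=1653668665, p(120)=1844349560, p(121)=2056148051, p(122)=2291320912, p(123)=2552338241, p(124)=2841940500, p(125)=3163127352, p(126)=3519222692, p(127)=3913864295, p(128)=4351078600, p(129)=4835271870, p(130)=5371315400, p(131)=5964539504, p(132)=6620830889, p(133)=7346629512, p(134)=8149040695, p(135)=9035836076, p(136)=10015581680, p(137)=11097645016, p(138)=12292341831, p(139)=13610949895, p(140)=15065878135, p(141)=16670689208, p(142)=18440293320, p(143)=20390982757, p(144)=22540654445, p(145)=24908858009, p(146)=27517052599, p(147)=30388671978, p(148)=33549419497, p(149)=37027355200, p(150)=40853235313, p(151)=45060624582, p(152)=49686288421, p(153)=54770336324, p(154)=60356673280, p(155)=66493182097, p(156)=73232243759, p(157)=80630964769, p(158)=88751778802, p(159)=97662728555, p(160)=107438159466, p(161)=118159068427, p(162)=129913904637, p(163)=142798995930, p(164)=156919475295, p(165)=172389800255, p(166)=189334822579, p(167)=207890420102, p(168)=228204732751, p(169)=250438925115, p(170)=274768617130, p(171)=301384802048, p(172)=330495499613, p(173)=362326859895, p(174)=397125074750.
Final step: p(175) = p(174) + p(173) - p(170) - p(168) + p(163) + p(160) - p(153) - p(149) + p(140) + p(135) - p(124) - p(118) + p(105) + p(98) - p(83) - p(75) + p(58) + p(49) - p(30) - p(20)
= 397125074750 + 362326859895 - 274768617130 - 228204732751 + 142798995930 + 107438159466 - 54770336324 - 37027355200 + 15065878135 + 9035836076 - 2841940500 - 1482074143 + 342325709 + 150198136 - 23338469 - 8118264 + 715220 + 173525 - 5604 - 627
= 435157697830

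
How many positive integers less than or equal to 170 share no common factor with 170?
64

170 = 2 × 5 × 17
φ(n) = n × ∏(1 - 1/p) for each prime p dividing n
φ(170) = 170 × (1 - 1/2) × (1 - 1/5) × (1 - 1/17) = 64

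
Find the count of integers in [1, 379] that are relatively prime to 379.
378

379 = 379
φ(n) = n × ∏(1 - 1/p) for each prime p dividing n
φ(379) = 379 × (1 - 1/379) = 378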